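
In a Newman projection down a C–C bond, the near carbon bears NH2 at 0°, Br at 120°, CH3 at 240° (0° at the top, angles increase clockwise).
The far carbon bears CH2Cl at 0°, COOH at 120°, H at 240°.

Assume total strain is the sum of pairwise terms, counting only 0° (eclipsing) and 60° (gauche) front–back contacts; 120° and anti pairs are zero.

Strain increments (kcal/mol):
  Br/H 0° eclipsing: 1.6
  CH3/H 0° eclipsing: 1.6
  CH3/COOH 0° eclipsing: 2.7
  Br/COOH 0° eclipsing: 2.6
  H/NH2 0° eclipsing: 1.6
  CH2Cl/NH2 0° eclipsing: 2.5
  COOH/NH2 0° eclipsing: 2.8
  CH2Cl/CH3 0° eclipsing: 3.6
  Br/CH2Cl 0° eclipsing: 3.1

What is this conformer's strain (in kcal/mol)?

This conformer (eclipsed): NH2–CH2Cl eclipsed, Br–COOH eclipsed, CH3–H eclipsed; 2.5 + 2.6 + 1.6 = 6.7 kcal/mol.

6.7 kcal/mol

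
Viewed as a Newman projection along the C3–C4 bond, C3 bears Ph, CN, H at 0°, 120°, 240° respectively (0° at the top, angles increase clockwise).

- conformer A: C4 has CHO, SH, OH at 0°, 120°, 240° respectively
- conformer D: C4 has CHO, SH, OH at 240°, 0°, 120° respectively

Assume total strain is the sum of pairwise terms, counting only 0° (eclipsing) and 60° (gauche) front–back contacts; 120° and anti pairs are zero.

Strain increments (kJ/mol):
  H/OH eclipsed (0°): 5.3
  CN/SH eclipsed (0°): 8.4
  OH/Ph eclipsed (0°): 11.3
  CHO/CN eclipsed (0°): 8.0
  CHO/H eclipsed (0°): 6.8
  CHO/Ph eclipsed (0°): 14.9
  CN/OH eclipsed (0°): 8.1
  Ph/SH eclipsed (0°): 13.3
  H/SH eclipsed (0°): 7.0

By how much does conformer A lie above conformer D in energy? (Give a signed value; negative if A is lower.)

A (eclipsed): Ph(0°)/CHO(0°) eclipsed 14.9; CN(120°)/SH(120°) eclipsed 8.4; H(240°)/OH(240°) eclipsed 5.3 → 28.6 kJ/mol.
D (eclipsed): Ph(0°)/SH(0°) eclipsed 13.3; CN(120°)/OH(120°) eclipsed 8.1; H(240°)/CHO(240°) eclipsed 6.8 → 28.2 kJ/mol.
E(A) − E(D) = 28.6 − 28.2 = +0.4 kJ/mol.

+0.4 kJ/mol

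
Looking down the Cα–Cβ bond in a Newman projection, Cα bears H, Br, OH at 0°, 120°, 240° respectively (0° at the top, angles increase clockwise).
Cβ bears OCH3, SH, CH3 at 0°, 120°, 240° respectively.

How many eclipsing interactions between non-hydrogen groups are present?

Non-H eclipsing pairs: Br(120°)/SH(120°); OH(240°)/CH3(240°) — 2 interactions.

2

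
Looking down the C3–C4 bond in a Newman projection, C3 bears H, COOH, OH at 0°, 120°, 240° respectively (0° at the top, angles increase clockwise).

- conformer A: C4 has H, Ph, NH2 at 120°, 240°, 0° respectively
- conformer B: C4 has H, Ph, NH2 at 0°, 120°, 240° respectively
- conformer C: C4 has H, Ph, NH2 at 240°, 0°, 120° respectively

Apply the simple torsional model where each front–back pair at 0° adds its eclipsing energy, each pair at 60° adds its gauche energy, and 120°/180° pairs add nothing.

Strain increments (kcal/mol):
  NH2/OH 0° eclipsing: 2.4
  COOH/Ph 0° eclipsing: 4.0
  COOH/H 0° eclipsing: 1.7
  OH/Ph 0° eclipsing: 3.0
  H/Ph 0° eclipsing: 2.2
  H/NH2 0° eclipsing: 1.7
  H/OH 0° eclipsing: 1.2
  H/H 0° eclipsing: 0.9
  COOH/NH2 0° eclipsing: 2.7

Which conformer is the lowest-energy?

C

A (eclipsed): H–NH2 eclipsed, COOH–H eclipsed, OH–Ph eclipsed; 1.7 + 1.7 + 3.0 = 6.4 kcal/mol.
B (eclipsed): H–H eclipsed, COOH–Ph eclipsed, OH–NH2 eclipsed; 0.9 + 4.0 + 2.4 = 7.3 kcal/mol.
C (eclipsed): H–Ph eclipsed, COOH–NH2 eclipsed, OH–H eclipsed; 2.2 + 2.7 + 1.2 = 6.1 kcal/mol.
C has the lowest total (6.1 kcal/mol).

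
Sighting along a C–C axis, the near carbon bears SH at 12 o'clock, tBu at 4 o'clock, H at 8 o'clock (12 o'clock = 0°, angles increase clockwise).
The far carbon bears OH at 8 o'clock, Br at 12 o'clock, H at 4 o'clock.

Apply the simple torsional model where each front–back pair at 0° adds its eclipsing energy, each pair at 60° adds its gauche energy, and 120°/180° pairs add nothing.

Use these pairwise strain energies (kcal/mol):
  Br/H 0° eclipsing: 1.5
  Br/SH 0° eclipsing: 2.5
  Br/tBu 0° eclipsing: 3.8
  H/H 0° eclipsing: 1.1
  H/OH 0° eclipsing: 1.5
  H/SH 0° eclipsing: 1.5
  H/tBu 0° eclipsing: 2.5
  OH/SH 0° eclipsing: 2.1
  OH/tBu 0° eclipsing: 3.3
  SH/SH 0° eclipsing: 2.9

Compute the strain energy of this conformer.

6.5 kcal/mol

This conformer (eclipsed): SH(0°)/Br(0°) eclipsed 2.5; tBu(120°)/H(120°) eclipsed 2.5; H(240°)/OH(240°) eclipsed 1.5 → 6.5 kcal/mol.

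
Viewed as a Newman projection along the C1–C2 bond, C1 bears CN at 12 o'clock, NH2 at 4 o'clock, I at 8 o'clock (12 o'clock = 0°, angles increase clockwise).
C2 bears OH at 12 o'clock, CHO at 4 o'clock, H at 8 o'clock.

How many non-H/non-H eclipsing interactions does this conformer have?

2

Non-H eclipsing pairs: CN(0°)/OH(0°); NH2(120°)/CHO(120°) — 2 interactions.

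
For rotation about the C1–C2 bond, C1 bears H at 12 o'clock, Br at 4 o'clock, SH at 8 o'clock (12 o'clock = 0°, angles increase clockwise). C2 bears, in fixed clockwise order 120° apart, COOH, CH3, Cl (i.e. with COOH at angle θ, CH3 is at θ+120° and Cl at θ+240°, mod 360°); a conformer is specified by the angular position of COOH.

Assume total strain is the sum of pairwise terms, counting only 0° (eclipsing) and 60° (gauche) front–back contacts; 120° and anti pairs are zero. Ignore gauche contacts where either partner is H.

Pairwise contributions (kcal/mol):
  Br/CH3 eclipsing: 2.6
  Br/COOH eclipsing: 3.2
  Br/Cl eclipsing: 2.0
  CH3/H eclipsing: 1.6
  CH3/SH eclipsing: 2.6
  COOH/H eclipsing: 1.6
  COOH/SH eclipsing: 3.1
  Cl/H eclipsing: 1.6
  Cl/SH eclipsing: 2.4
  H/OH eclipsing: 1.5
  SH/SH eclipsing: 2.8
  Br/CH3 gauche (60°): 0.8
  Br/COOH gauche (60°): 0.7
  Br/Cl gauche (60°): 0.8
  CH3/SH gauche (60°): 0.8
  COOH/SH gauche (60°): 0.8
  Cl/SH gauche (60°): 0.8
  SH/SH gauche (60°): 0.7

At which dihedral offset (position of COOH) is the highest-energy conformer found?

120°

COOH at 0° (eclipsed): H(0°)/COOH(0°) eclipsed 1.6; Br(120°)/CH3(120°) eclipsed 2.6; SH(240°)/Cl(240°) eclipsed 2.4 → 6.6 kcal/mol.
COOH at 60° (staggered): Br(120°)/COOH(60°) gauche 0.7; Br(120°)/CH3(180°) gauche 0.8; SH(240°)/CH3(180°) gauche 0.8; SH(240°)/Cl(300°) gauche 0.8 → 3.1 kcal/mol.
COOH at 120° (eclipsed): H(0°)/Cl(0°) eclipsed 1.6; Br(120°)/COOH(120°) eclipsed 3.2; SH(240°)/CH3(240°) eclipsed 2.6 → 7.4 kcal/mol.
COOH at 180° (staggered): Br(120°)/COOH(180°) gauche 0.7; Br(120°)/Cl(60°) gauche 0.8; SH(240°)/COOH(180°) gauche 0.8; SH(240°)/CH3(300°) gauche 0.8 → 3.1 kcal/mol.
COOH at 240° (eclipsed): H(0°)/CH3(0°) eclipsed 1.6; Br(120°)/Cl(120°) eclipsed 2.0; SH(240°)/COOH(240°) eclipsed 3.1 → 6.7 kcal/mol.
COOH at 300° (staggered): Br(120°)/CH3(60°) gauche 0.8; Br(120°)/Cl(180°) gauche 0.8; SH(240°)/COOH(300°) gauche 0.8; SH(240°)/Cl(180°) gauche 0.8 → 3.2 kcal/mol.
The maximum (7.4 kcal/mol) occurs with COOH at 120°.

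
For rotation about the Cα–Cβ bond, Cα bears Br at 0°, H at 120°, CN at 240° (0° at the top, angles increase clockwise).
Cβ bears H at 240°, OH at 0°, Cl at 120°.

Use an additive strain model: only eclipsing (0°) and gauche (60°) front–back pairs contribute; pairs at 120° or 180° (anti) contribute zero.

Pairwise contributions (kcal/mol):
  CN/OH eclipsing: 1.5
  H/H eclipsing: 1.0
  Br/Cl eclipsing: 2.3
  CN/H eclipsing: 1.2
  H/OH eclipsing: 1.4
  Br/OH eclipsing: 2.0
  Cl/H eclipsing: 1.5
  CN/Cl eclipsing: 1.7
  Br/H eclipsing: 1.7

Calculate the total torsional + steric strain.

This conformer (eclipsed): Br(0°)/OH(0°) eclipsed 2.0; H(120°)/Cl(120°) eclipsed 1.5; CN(240°)/H(240°) eclipsed 1.2 → 4.7 kcal/mol.

4.7 kcal/mol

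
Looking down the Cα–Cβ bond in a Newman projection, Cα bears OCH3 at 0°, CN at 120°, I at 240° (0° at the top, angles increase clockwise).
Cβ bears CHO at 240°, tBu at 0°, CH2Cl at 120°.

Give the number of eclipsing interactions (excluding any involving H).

3

Non-H eclipsing pairs: OCH3(0°)/tBu(0°); CN(120°)/CH2Cl(120°); I(240°)/CHO(240°) — 3 interactions.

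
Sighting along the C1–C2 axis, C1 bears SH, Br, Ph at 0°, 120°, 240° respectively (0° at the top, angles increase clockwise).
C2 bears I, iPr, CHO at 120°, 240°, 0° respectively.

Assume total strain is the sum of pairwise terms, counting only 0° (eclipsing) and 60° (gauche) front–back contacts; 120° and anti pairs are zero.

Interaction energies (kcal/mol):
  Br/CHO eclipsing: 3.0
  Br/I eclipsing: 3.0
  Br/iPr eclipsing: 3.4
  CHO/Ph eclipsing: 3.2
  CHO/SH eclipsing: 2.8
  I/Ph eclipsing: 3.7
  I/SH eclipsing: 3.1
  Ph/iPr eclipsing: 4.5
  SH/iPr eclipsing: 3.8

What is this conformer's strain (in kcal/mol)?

This conformer (eclipsed): SH(0°)/CHO(0°) eclipsed 2.8; Br(120°)/I(120°) eclipsed 3.0; Ph(240°)/iPr(240°) eclipsed 4.5 → 10.3 kcal/mol.

10.3 kcal/mol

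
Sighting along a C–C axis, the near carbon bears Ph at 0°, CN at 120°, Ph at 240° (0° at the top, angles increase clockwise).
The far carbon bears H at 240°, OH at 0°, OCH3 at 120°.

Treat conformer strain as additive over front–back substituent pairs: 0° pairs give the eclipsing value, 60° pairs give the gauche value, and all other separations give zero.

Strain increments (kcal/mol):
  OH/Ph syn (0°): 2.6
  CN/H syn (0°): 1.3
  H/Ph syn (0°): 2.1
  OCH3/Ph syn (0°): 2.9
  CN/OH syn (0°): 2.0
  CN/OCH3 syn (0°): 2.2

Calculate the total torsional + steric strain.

6.9 kcal/mol

This conformer (eclipsed): Ph–OH eclipsed, CN–OCH3 eclipsed, Ph–H eclipsed; 2.6 + 2.2 + 2.1 = 6.9 kcal/mol.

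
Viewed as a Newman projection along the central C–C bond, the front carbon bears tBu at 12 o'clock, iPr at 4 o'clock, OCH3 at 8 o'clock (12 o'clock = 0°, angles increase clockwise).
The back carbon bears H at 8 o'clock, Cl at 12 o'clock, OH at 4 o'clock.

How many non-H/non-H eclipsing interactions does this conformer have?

2

Non-H eclipsing pairs: tBu(0°)/Cl(0°); iPr(120°)/OH(120°) — 2 interactions.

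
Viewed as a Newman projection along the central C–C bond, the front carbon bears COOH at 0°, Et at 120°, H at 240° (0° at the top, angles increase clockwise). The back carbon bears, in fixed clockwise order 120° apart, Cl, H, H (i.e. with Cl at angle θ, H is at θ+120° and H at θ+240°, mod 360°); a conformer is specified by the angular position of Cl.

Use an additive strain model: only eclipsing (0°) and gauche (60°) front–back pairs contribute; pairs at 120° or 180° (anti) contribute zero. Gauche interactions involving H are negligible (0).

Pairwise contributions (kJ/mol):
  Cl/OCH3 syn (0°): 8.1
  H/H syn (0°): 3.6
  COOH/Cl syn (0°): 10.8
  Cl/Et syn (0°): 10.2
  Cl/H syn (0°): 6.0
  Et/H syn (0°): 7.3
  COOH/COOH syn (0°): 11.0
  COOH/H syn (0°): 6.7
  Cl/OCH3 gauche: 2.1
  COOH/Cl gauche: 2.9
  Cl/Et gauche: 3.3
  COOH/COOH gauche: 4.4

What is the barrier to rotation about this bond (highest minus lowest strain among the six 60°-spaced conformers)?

Cl at 0° is eclipsed. COOH at 0° is eclipsed with Cl at 0° (10.8); Et at 120° is eclipsed with H at 120° (7.3); H at 240° is eclipsed with H at 240° (3.6). Total 21.7 kJ/mol.
Cl at 60° is staggered. COOH at 0° is gauche with Cl at 60° (2.9); Et at 120° is gauche with Cl at 60° (3.3). Total 6.2 kJ/mol.
Cl at 120° is eclipsed. COOH at 0° is eclipsed with H at 0° (6.7); Et at 120° is eclipsed with Cl at 120° (10.2); H at 240° is eclipsed with H at 240° (3.6). Total 20.5 kJ/mol.
Cl at 180° is staggered. Et at 120° is gauche with Cl at 180° (3.3). Total 3.3 kJ/mol.
Cl at 240° is eclipsed. COOH at 0° is eclipsed with H at 0° (6.7); Et at 120° is eclipsed with H at 120° (7.3); H at 240° is eclipsed with Cl at 240° (6.0). Total 20.0 kJ/mol.
Cl at 300° is staggered. COOH at 0° is gauche with Cl at 300° (2.9). Total 2.9 kJ/mol.
Max at 0° (21.7 kJ/mol), min at 300° (2.9 kJ/mol); barrier = 18.8 kJ/mol.

18.8 kJ/mol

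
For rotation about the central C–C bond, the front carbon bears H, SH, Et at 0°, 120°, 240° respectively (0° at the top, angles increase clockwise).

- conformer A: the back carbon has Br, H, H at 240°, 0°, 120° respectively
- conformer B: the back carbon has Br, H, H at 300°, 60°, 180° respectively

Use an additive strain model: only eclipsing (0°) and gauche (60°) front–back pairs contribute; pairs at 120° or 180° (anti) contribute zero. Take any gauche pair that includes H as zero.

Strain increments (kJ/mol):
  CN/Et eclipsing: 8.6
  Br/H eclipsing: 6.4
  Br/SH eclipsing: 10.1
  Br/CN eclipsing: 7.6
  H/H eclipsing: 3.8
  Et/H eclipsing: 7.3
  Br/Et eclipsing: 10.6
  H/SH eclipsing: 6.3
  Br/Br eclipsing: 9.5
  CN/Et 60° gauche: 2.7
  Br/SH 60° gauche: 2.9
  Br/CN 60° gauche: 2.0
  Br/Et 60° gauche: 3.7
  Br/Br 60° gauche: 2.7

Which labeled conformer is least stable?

A (eclipsed): H–H eclipsed, SH–H eclipsed, Et–Br eclipsed; 3.8 + 6.3 + 10.6 = 20.7 kJ/mol.
B (staggered): Et–Br gauche; 3.7 = 3.7 kJ/mol.
A has the highest total (20.7 kJ/mol).

A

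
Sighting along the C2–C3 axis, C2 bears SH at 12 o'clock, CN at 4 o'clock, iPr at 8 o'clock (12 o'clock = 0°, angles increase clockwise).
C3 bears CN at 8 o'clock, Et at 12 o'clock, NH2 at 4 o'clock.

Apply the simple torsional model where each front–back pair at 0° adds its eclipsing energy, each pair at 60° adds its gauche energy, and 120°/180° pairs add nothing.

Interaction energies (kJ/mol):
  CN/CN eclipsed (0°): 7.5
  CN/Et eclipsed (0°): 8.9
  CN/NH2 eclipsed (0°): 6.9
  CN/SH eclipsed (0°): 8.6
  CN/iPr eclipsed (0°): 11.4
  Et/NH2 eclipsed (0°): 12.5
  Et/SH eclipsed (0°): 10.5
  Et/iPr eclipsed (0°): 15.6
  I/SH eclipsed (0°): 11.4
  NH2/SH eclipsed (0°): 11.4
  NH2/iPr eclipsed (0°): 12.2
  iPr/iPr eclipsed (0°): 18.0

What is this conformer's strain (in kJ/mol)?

28.8 kJ/mol

This conformer (eclipsed): SH(0°)/Et(0°) eclipsed 10.5; CN(120°)/NH2(120°) eclipsed 6.9; iPr(240°)/CN(240°) eclipsed 11.4 → 28.8 kJ/mol.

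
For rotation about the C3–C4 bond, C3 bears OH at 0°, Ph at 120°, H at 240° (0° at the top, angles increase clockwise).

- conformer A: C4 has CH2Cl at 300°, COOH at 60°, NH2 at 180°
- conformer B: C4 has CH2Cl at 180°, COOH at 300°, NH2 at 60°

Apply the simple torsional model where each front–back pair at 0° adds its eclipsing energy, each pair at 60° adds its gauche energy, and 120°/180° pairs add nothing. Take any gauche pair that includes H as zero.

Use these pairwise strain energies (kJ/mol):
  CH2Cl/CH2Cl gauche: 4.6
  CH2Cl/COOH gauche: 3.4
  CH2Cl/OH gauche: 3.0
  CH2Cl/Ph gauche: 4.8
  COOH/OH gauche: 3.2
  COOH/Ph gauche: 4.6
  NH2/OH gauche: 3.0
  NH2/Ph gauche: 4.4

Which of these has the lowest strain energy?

A is staggered. OH at 0° is gauche with CH2Cl at 300° (3.0); OH at 0° is gauche with COOH at 60° (3.2); Ph at 120° is gauche with COOH at 60° (4.6); Ph at 120° is gauche with NH2 at 180° (4.4). Total 15.2 kJ/mol.
B is staggered. OH at 0° is gauche with COOH at 300° (3.2); OH at 0° is gauche with NH2 at 60° (3.0); Ph at 120° is gauche with CH2Cl at 180° (4.8); Ph at 120° is gauche with NH2 at 60° (4.4). Total 15.4 kJ/mol.
A has the lowest total (15.2 kJ/mol).

A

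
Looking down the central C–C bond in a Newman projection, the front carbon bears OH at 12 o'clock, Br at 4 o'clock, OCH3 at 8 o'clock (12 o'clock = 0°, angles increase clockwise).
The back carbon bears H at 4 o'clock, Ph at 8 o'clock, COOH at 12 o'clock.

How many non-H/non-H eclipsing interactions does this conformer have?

Non-H eclipsing pairs: OH(0°)/COOH(0°); OCH3(240°)/Ph(240°) — 2 interactions.

2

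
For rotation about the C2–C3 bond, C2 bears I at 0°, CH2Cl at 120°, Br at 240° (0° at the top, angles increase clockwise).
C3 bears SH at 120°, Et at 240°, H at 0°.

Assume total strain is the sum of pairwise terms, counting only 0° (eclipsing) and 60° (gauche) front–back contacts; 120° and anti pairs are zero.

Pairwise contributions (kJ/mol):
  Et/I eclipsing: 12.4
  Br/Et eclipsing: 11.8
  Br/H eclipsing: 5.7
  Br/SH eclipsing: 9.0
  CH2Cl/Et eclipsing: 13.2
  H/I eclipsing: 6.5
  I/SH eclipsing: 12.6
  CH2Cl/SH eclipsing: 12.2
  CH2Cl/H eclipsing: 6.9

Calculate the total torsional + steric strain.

30.5 kJ/mol

This conformer is eclipsed. I at 0° is eclipsed with H at 0° (6.5); CH2Cl at 120° is eclipsed with SH at 120° (12.2); Br at 240° is eclipsed with Et at 240° (11.8). Total 30.5 kJ/mol.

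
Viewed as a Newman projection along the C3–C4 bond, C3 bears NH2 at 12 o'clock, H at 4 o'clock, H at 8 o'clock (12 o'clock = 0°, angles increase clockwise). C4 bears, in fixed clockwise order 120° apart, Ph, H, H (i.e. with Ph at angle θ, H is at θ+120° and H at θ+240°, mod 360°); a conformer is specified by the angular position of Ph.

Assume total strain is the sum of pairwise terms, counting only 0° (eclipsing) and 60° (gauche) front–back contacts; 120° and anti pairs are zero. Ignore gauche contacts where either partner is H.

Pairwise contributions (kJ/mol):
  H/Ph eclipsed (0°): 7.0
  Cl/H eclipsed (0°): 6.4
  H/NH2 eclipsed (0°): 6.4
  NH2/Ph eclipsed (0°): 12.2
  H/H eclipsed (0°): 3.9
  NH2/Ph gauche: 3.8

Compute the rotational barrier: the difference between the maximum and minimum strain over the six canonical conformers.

Ph at 0° (eclipsed): NH2(0°)/Ph(0°) eclipsed 12.2; H(120°)/H(120°) eclipsed 3.9; H(240°)/H(240°) eclipsed 3.9 → 20.0 kJ/mol.
Ph at 60° (staggered): NH2(0°)/Ph(60°) gauche 3.8 → 3.8 kJ/mol.
Ph at 120° (eclipsed): NH2(0°)/H(0°) eclipsed 6.4; H(120°)/Ph(120°) eclipsed 7.0; H(240°)/H(240°) eclipsed 3.9 → 17.3 kJ/mol.
Ph at 180° (staggered): no non-H gauche contacts → 0.0 kJ/mol.
Ph at 240° (eclipsed): NH2(0°)/H(0°) eclipsed 6.4; H(120°)/H(120°) eclipsed 3.9; H(240°)/Ph(240°) eclipsed 7.0 → 17.3 kJ/mol.
Ph at 300° (staggered): NH2(0°)/Ph(300°) gauche 3.8 → 3.8 kJ/mol.
Max at 0° (20.0 kJ/mol), min at 180° (0.0 kJ/mol); barrier = 20.0 kJ/mol.

20.0 kJ/mol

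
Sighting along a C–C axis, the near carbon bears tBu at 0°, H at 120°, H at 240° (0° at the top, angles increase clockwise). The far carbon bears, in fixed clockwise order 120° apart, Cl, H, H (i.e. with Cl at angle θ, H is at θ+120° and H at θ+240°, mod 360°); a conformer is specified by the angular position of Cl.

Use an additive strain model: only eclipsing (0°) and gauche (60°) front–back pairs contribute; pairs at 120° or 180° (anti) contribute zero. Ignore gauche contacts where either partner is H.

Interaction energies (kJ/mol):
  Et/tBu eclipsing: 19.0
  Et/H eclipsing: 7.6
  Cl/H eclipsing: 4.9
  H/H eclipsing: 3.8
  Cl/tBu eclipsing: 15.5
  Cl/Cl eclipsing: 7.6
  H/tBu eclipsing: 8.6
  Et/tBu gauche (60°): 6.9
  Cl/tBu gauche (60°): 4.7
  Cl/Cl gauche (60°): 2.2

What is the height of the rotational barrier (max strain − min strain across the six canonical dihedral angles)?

Cl at 0° (eclipsed): tBu(0°)/Cl(0°) eclipsed 15.5; H(120°)/H(120°) eclipsed 3.8; H(240°)/H(240°) eclipsed 3.8 → 23.1 kJ/mol.
Cl at 60° (staggered): tBu(0°)/Cl(60°) gauche 4.7 → 4.7 kJ/mol.
Cl at 120° (eclipsed): tBu(0°)/H(0°) eclipsed 8.6; H(120°)/Cl(120°) eclipsed 4.9; H(240°)/H(240°) eclipsed 3.8 → 17.3 kJ/mol.
Cl at 180° (staggered): no non-H gauche contacts → 0.0 kJ/mol.
Cl at 240° (eclipsed): tBu(0°)/H(0°) eclipsed 8.6; H(120°)/H(120°) eclipsed 3.8; H(240°)/Cl(240°) eclipsed 4.9 → 17.3 kJ/mol.
Cl at 300° (staggered): tBu(0°)/Cl(300°) gauche 4.7 → 4.7 kJ/mol.
Max at 0° (23.1 kJ/mol), min at 180° (0.0 kJ/mol); barrier = 23.1 kJ/mol.

23.1 kJ/mol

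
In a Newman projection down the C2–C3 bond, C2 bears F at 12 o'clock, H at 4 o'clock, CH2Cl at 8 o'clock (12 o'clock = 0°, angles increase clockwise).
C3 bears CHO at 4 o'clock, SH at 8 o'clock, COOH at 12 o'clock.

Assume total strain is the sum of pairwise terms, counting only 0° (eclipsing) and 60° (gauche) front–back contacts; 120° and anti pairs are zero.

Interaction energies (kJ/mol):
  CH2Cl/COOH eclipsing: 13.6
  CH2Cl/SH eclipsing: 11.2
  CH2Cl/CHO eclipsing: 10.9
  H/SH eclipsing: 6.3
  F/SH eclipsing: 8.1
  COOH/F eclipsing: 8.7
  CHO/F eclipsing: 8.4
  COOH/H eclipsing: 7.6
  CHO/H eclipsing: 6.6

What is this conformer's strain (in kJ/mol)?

This conformer (eclipsed): F–COOH eclipsed, H–CHO eclipsed, CH2Cl–SH eclipsed; 8.7 + 6.6 + 11.2 = 26.5 kJ/mol.

26.5 kJ/mol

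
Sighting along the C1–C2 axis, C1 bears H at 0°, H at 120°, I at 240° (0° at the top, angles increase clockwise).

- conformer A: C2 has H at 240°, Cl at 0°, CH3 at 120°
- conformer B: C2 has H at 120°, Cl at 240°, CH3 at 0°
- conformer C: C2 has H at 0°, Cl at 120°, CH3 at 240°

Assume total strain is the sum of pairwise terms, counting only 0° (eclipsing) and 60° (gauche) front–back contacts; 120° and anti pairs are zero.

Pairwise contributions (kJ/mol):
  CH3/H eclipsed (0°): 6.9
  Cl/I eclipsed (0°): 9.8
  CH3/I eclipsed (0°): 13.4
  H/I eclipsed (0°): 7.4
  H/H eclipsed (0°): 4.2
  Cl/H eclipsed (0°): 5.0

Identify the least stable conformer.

C

A (eclipsed): H–Cl eclipsed, H–CH3 eclipsed, I–H eclipsed; 5.0 + 6.9 + 7.4 = 19.3 kJ/mol.
B (eclipsed): H–CH3 eclipsed, H–H eclipsed, I–Cl eclipsed; 6.9 + 4.2 + 9.8 = 20.9 kJ/mol.
C (eclipsed): H–H eclipsed, H–Cl eclipsed, I–CH3 eclipsed; 4.2 + 5.0 + 13.4 = 22.6 kJ/mol.
C has the highest total (22.6 kJ/mol).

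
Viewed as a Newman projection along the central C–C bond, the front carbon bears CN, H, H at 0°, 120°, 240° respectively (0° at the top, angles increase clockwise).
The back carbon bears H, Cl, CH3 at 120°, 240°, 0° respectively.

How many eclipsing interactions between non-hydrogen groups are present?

1

Non-H eclipsing pairs: CN(0°)/CH3(0°) — 1 interaction.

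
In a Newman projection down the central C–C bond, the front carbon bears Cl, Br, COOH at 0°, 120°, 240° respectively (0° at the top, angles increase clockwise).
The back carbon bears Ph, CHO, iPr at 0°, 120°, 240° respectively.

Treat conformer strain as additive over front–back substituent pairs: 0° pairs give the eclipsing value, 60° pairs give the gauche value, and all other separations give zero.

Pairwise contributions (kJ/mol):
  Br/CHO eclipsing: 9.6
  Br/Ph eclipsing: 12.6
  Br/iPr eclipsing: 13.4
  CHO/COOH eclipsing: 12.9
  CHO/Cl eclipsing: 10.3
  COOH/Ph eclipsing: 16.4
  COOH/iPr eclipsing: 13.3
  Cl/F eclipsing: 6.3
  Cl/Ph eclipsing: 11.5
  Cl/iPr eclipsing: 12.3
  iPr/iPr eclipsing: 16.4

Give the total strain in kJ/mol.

This conformer (eclipsed): Cl–Ph eclipsed, Br–CHO eclipsed, COOH–iPr eclipsed; 11.5 + 9.6 + 13.3 = 34.4 kJ/mol.

34.4 kJ/mol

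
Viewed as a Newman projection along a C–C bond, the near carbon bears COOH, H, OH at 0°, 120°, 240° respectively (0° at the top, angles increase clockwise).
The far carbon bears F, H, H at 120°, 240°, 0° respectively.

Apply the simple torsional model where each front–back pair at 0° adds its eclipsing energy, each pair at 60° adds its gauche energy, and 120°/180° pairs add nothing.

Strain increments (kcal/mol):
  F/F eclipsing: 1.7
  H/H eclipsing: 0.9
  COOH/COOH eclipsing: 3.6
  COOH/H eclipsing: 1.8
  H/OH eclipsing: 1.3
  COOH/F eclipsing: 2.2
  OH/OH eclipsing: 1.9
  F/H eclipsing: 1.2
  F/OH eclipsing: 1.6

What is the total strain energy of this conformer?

4.3 kcal/mol

This conformer (eclipsed): COOH(0°)/H(0°) eclipsed 1.8; H(120°)/F(120°) eclipsed 1.2; OH(240°)/H(240°) eclipsed 1.3 → 4.3 kcal/mol.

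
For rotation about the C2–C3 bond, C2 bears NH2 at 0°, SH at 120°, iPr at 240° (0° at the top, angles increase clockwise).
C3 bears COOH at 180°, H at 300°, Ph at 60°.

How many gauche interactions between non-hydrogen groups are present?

4

Non-H gauche pairs: NH2(0°)/Ph(60°); SH(120°)/COOH(180°); SH(120°)/Ph(60°); iPr(240°)/COOH(180°) — 4 interactions.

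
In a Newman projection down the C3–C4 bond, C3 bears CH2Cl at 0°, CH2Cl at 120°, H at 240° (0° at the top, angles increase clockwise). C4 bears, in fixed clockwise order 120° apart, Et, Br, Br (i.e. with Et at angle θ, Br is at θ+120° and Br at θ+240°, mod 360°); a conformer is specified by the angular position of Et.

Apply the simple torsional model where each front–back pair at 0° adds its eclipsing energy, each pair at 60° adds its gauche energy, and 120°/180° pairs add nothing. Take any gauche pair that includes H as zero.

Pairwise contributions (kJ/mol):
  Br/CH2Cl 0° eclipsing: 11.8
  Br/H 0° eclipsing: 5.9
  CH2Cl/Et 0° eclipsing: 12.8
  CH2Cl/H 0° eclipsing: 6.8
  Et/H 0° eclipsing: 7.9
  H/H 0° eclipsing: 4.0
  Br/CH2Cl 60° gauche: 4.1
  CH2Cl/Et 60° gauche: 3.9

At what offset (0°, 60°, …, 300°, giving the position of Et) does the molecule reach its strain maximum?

Et at 0° (eclipsed): CH2Cl(0°)/Et(0°) eclipsed 12.8; CH2Cl(120°)/Br(120°) eclipsed 11.8; H(240°)/Br(240°) eclipsed 5.9 → 30.5 kJ/mol.
Et at 60° (staggered): CH2Cl(0°)/Et(60°) gauche 3.9; CH2Cl(0°)/Br(300°) gauche 4.1; CH2Cl(120°)/Et(60°) gauche 3.9; CH2Cl(120°)/Br(180°) gauche 4.1 → 16.0 kJ/mol.
Et at 120° (eclipsed): CH2Cl(0°)/Br(0°) eclipsed 11.8; CH2Cl(120°)/Et(120°) eclipsed 12.8; H(240°)/Br(240°) eclipsed 5.9 → 30.5 kJ/mol.
Et at 180° (staggered): CH2Cl(0°)/Br(300°) gauche 4.1; CH2Cl(0°)/Br(60°) gauche 4.1; CH2Cl(120°)/Et(180°) gauche 3.9; CH2Cl(120°)/Br(60°) gauche 4.1 → 16.2 kJ/mol.
Et at 240° (eclipsed): CH2Cl(0°)/Br(0°) eclipsed 11.8; CH2Cl(120°)/Br(120°) eclipsed 11.8; H(240°)/Et(240°) eclipsed 7.9 → 31.5 kJ/mol.
Et at 300° (staggered): CH2Cl(0°)/Et(300°) gauche 3.9; CH2Cl(0°)/Br(60°) gauche 4.1; CH2Cl(120°)/Br(60°) gauche 4.1; CH2Cl(120°)/Br(180°) gauche 4.1 → 16.2 kJ/mol.
The maximum (31.5 kJ/mol) occurs with Et at 240°.

240°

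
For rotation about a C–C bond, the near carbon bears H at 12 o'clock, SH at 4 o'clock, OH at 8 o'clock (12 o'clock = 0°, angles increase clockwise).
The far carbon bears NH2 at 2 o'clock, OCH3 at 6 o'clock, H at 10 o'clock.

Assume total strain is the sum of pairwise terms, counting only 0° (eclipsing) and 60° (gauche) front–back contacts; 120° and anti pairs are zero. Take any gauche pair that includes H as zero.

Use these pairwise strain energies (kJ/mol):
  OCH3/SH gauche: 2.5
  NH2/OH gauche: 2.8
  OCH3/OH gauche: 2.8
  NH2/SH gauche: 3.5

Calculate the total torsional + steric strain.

This conformer (staggered): SH–NH2 gauche, SH–OCH3 gauche, OH–OCH3 gauche; 3.5 + 2.5 + 2.8 = 8.8 kJ/mol.

8.8 kJ/mol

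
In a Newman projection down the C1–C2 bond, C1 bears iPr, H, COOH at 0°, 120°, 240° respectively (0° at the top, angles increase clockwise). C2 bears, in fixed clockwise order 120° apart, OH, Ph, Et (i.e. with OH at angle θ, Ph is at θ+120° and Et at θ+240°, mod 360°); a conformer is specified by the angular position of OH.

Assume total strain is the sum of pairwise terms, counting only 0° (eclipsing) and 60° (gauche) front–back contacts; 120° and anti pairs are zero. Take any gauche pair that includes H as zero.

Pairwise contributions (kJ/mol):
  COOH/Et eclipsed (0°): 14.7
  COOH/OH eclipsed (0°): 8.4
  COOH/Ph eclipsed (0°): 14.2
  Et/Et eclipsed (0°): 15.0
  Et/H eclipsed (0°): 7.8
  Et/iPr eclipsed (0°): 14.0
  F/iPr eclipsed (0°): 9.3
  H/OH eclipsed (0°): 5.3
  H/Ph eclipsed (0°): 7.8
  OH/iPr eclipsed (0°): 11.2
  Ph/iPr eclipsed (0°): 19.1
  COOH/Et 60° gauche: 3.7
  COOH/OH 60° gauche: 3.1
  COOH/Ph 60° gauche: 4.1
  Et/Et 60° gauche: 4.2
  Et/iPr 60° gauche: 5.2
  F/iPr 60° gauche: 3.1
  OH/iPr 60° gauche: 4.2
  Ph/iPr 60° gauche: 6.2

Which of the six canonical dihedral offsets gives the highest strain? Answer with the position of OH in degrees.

OH at 0° (eclipsed): iPr–OH eclipsed, H–Ph eclipsed, COOH–Et eclipsed; 11.2 + 7.8 + 14.7 = 33.7 kJ/mol.
OH at 60° (staggered): iPr–OH gauche, iPr–Et gauche, COOH–Ph gauche, COOH–Et gauche; 4.2 + 5.2 + 4.1 + 3.7 = 17.2 kJ/mol.
OH at 120° (eclipsed): iPr–Et eclipsed, H–OH eclipsed, COOH–Ph eclipsed; 14.0 + 5.3 + 14.2 = 33.5 kJ/mol.
OH at 180° (staggered): iPr–Ph gauche, iPr–Et gauche, COOH–OH gauche, COOH–Ph gauche; 6.2 + 5.2 + 3.1 + 4.1 = 18.6 kJ/mol.
OH at 240° (eclipsed): iPr–Ph eclipsed, H–Et eclipsed, COOH–OH eclipsed; 19.1 + 7.8 + 8.4 = 35.3 kJ/mol.
OH at 300° (staggered): iPr–OH gauche, iPr–Ph gauche, COOH–OH gauche, COOH–Et gauche; 4.2 + 6.2 + 3.1 + 3.7 = 17.2 kJ/mol.
The maximum (35.3 kJ/mol) occurs with OH at 240°.

240°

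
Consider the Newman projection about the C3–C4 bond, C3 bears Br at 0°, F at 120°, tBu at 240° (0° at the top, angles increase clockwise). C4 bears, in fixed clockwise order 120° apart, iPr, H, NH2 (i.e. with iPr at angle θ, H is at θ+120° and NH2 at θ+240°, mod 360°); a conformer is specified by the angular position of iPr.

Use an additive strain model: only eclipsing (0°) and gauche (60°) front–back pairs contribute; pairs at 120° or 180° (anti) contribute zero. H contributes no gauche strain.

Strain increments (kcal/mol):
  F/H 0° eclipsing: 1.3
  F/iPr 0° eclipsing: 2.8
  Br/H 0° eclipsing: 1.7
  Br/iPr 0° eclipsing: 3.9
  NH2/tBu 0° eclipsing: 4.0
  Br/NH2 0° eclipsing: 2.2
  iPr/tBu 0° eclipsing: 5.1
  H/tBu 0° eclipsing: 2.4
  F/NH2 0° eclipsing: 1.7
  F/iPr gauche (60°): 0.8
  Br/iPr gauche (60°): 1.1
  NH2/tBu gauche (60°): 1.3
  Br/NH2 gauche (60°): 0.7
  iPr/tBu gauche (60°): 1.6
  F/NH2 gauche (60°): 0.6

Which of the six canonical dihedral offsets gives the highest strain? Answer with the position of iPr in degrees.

0°

iPr at 0° (eclipsed): Br–iPr eclipsed, F–H eclipsed, tBu–NH2 eclipsed; 3.9 + 1.3 + 4.0 = 9.2 kcal/mol.
iPr at 60° (staggered): Br–iPr gauche, Br–NH2 gauche, F–iPr gauche, tBu–NH2 gauche; 1.1 + 0.7 + 0.8 + 1.3 = 3.9 kcal/mol.
iPr at 120° (eclipsed): Br–NH2 eclipsed, F–iPr eclipsed, tBu–H eclipsed; 2.2 + 2.8 + 2.4 = 7.4 kcal/mol.
iPr at 180° (staggered): Br–NH2 gauche, F–iPr gauche, F–NH2 gauche, tBu–iPr gauche; 0.7 + 0.8 + 0.6 + 1.6 = 3.7 kcal/mol.
iPr at 240° (eclipsed): Br–H eclipsed, F–NH2 eclipsed, tBu–iPr eclipsed; 1.7 + 1.7 + 5.1 = 8.5 kcal/mol.
iPr at 300° (staggered): Br–iPr gauche, F–NH2 gauche, tBu–iPr gauche, tBu–NH2 gauche; 1.1 + 0.6 + 1.6 + 1.3 = 4.6 kcal/mol.
The maximum (9.2 kcal/mol) occurs with iPr at 0°.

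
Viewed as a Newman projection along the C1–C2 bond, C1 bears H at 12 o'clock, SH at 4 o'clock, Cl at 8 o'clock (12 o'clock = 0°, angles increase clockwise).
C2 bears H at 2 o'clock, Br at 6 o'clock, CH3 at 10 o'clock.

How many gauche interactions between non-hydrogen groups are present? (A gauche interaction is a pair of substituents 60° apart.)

3

Non-H gauche pairs: SH(120°)/Br(180°); Cl(240°)/Br(180°); Cl(240°)/CH3(300°) — 3 interactions.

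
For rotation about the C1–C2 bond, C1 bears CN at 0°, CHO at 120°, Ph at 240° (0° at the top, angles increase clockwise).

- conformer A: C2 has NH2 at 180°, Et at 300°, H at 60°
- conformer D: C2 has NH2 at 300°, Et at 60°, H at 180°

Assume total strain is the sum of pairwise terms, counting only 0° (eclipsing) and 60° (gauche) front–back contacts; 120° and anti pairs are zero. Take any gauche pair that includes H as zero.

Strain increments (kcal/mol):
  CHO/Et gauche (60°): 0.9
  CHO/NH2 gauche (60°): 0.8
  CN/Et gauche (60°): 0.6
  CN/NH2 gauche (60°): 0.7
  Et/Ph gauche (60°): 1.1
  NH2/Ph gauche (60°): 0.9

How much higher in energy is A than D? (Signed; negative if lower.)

A is staggered. CN at 0° is gauche with Et at 300° (0.6); CHO at 120° is gauche with NH2 at 180° (0.8); Ph at 240° is gauche with NH2 at 180° (0.9); Ph at 240° is gauche with Et at 300° (1.1). Total 3.4 kcal/mol.
D is staggered. CN at 0° is gauche with NH2 at 300° (0.7); CN at 0° is gauche with Et at 60° (0.6); CHO at 120° is gauche with Et at 60° (0.9); Ph at 240° is gauche with NH2 at 300° (0.9). Total 3.1 kcal/mol.
E(A) − E(D) = 3.4 − 3.1 = +0.3 kcal/mol.

+0.3 kcal/mol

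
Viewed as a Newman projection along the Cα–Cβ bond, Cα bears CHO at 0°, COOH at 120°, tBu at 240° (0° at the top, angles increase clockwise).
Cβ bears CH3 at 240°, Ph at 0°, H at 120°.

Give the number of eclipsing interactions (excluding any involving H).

2

Non-H eclipsing pairs: CHO(0°)/Ph(0°); tBu(240°)/CH3(240°) — 2 interactions.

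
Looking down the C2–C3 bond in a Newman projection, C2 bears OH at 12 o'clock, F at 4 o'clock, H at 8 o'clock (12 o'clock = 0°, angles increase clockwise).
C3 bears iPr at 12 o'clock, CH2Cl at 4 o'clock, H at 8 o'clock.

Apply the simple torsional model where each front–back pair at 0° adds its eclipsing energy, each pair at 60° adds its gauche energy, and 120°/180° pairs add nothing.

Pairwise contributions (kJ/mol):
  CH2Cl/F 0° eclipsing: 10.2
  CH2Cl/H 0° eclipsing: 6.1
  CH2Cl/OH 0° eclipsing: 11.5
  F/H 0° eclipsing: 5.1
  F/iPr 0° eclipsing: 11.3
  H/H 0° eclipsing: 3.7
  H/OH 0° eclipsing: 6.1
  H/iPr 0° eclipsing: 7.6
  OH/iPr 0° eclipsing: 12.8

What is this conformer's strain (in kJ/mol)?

26.7 kJ/mol

This conformer (eclipsed): OH–iPr eclipsed, F–CH2Cl eclipsed, H–H eclipsed; 12.8 + 10.2 + 3.7 = 26.7 kJ/mol.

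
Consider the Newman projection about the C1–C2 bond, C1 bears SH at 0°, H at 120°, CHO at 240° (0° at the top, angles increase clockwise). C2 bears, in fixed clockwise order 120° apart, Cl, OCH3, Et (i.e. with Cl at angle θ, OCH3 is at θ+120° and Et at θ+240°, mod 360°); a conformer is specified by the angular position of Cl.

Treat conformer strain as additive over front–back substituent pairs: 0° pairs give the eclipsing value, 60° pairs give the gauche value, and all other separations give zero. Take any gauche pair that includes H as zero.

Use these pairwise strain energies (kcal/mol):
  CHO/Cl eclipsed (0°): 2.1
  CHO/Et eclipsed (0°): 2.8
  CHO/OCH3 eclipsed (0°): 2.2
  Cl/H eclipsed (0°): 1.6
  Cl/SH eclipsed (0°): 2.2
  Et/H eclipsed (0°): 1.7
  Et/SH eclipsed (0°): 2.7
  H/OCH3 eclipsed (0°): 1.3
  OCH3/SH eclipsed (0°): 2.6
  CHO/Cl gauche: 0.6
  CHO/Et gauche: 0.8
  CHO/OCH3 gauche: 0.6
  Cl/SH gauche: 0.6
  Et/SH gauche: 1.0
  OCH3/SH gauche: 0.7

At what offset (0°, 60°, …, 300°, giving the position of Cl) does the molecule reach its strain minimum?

300°

Cl at 0° (eclipsed): SH(0°)/Cl(0°) eclipsed 2.2; H(120°)/OCH3(120°) eclipsed 1.3; CHO(240°)/Et(240°) eclipsed 2.8 → 6.3 kcal/mol.
Cl at 60° (staggered): SH(0°)/Cl(60°) gauche 0.6; SH(0°)/Et(300°) gauche 1.0; CHO(240°)/OCH3(180°) gauche 0.6; CHO(240°)/Et(300°) gauche 0.8 → 3.0 kcal/mol.
Cl at 120° (eclipsed): SH(0°)/Et(0°) eclipsed 2.7; H(120°)/Cl(120°) eclipsed 1.6; CHO(240°)/OCH3(240°) eclipsed 2.2 → 6.5 kcal/mol.
Cl at 180° (staggered): SH(0°)/OCH3(300°) gauche 0.7; SH(0°)/Et(60°) gauche 1.0; CHO(240°)/Cl(180°) gauche 0.6; CHO(240°)/OCH3(300°) gauche 0.6 → 2.9 kcal/mol.
Cl at 240° (eclipsed): SH(0°)/OCH3(0°) eclipsed 2.6; H(120°)/Et(120°) eclipsed 1.7; CHO(240°)/Cl(240°) eclipsed 2.1 → 6.4 kcal/mol.
Cl at 300° (staggered): SH(0°)/Cl(300°) gauche 0.6; SH(0°)/OCH3(60°) gauche 0.7; CHO(240°)/Cl(300°) gauche 0.6; CHO(240°)/Et(180°) gauche 0.8 → 2.7 kcal/mol.
The minimum (2.7 kcal/mol) occurs with Cl at 300°.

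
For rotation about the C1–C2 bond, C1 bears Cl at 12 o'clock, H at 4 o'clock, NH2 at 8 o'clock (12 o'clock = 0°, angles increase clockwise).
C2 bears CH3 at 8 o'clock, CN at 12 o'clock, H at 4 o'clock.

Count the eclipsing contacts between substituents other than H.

Non-H eclipsing pairs: Cl(0°)/CN(0°); NH2(240°)/CH3(240°) — 2 interactions.

2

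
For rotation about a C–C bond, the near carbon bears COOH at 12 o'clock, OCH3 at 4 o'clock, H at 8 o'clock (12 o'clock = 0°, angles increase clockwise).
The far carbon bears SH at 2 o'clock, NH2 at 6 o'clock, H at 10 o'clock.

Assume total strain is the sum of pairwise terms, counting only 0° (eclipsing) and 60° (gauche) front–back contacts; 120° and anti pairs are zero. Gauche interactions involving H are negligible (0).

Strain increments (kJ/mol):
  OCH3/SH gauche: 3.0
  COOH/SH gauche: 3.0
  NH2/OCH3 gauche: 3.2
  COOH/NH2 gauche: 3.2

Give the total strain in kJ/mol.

This conformer (staggered): COOH–SH gauche, OCH3–SH gauche, OCH3–NH2 gauche; 3.0 + 3.0 + 3.2 = 9.2 kJ/mol.

9.2 kJ/mol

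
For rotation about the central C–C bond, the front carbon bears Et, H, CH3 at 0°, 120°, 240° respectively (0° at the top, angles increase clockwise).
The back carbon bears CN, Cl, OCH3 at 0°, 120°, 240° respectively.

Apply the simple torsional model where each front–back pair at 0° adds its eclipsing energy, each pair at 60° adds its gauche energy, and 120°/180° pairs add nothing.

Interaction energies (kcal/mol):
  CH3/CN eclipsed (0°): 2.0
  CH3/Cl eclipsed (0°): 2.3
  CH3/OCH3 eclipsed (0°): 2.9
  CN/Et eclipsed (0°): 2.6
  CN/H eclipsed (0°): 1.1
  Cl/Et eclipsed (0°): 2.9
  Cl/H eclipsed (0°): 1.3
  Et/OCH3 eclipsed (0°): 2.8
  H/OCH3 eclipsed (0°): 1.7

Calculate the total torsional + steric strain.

6.8 kcal/mol

This conformer (eclipsed): Et–CN eclipsed, H–Cl eclipsed, CH3–OCH3 eclipsed; 2.6 + 1.3 + 2.9 = 6.8 kcal/mol.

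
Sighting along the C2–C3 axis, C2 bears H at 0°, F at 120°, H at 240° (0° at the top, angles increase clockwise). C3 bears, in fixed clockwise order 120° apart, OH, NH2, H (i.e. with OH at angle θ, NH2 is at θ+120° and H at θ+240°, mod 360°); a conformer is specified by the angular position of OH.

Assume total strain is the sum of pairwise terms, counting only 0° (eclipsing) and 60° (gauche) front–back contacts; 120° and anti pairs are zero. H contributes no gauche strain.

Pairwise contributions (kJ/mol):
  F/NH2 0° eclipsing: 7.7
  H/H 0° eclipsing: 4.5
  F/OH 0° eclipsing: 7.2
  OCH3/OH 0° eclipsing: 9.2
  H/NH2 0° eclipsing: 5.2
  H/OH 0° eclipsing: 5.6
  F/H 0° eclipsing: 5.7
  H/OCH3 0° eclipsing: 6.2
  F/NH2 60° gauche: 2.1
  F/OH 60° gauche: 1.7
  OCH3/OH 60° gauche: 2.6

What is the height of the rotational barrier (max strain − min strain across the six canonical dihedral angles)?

OH at 0° is eclipsed. H at 0° is eclipsed with OH at 0° (5.6); F at 120° is eclipsed with NH2 at 120° (7.7); H at 240° is eclipsed with H at 240° (4.5). Total 17.8 kJ/mol.
OH at 60° is staggered. F at 120° is gauche with OH at 60° (1.7); F at 120° is gauche with NH2 at 180° (2.1). Total 3.8 kJ/mol.
OH at 120° is eclipsed. H at 0° is eclipsed with H at 0° (4.5); F at 120° is eclipsed with OH at 120° (7.2); H at 240° is eclipsed with NH2 at 240° (5.2). Total 16.9 kJ/mol.
OH at 180° is staggered. F at 120° is gauche with OH at 180° (1.7). Total 1.7 kJ/mol.
OH at 240° is eclipsed. H at 0° is eclipsed with NH2 at 0° (5.2); F at 120° is eclipsed with H at 120° (5.7); H at 240° is eclipsed with OH at 240° (5.6). Total 16.5 kJ/mol.
OH at 300° is staggered. F at 120° is gauche with NH2 at 60° (2.1). Total 2.1 kJ/mol.
Max at 0° (17.8 kJ/mol), min at 180° (1.7 kJ/mol); barrier = 16.1 kJ/mol.

16.1 kJ/mol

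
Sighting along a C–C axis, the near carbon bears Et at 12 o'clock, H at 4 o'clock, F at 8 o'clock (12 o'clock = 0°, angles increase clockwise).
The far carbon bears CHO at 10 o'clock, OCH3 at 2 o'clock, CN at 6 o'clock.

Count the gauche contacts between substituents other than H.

4

Non-H gauche pairs: Et(0°)/CHO(300°); Et(0°)/OCH3(60°); F(240°)/CHO(300°); F(240°)/CN(180°) — 4 interactions.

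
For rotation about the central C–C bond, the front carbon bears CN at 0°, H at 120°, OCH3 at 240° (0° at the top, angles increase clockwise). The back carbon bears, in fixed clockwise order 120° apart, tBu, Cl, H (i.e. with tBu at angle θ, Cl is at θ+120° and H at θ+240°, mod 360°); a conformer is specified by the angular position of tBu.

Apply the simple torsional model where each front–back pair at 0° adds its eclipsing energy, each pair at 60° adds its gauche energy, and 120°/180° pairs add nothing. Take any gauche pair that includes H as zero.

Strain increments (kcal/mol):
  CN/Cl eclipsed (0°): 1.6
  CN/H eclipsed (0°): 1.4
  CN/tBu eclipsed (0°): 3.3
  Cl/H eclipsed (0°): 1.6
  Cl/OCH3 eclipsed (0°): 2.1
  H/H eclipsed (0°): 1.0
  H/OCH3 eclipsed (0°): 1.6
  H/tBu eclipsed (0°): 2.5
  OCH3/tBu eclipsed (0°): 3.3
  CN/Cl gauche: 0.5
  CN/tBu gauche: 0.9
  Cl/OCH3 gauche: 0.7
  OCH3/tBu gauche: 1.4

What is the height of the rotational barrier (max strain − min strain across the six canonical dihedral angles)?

4.9 kcal/mol

tBu at 0° (eclipsed): CN–tBu eclipsed, H–Cl eclipsed, OCH3–H eclipsed; 3.3 + 1.6 + 1.6 = 6.5 kcal/mol.
tBu at 60° (staggered): CN–tBu gauche, OCH3–Cl gauche; 0.9 + 0.7 = 1.6 kcal/mol.
tBu at 120° (eclipsed): CN–H eclipsed, H–tBu eclipsed, OCH3–Cl eclipsed; 1.4 + 2.5 + 2.1 = 6.0 kcal/mol.
tBu at 180° (staggered): CN–Cl gauche, OCH3–tBu gauche, OCH3–Cl gauche; 0.5 + 1.4 + 0.7 = 2.6 kcal/mol.
tBu at 240° (eclipsed): CN–Cl eclipsed, H–H eclipsed, OCH3–tBu eclipsed; 1.6 + 1.0 + 3.3 = 5.9 kcal/mol.
tBu at 300° (staggered): CN–tBu gauche, CN–Cl gauche, OCH3–tBu gauche; 0.9 + 0.5 + 1.4 = 2.8 kcal/mol.
Max at 0° (6.5 kcal/mol), min at 60° (1.6 kcal/mol); barrier = 4.9 kcal/mol.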